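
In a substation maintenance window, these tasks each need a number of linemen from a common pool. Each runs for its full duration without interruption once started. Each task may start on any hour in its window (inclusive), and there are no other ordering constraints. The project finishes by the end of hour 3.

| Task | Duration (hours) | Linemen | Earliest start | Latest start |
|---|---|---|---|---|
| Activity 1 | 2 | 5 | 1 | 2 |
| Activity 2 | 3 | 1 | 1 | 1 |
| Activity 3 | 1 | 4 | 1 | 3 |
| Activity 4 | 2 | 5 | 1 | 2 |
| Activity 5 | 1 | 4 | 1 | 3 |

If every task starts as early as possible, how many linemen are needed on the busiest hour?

19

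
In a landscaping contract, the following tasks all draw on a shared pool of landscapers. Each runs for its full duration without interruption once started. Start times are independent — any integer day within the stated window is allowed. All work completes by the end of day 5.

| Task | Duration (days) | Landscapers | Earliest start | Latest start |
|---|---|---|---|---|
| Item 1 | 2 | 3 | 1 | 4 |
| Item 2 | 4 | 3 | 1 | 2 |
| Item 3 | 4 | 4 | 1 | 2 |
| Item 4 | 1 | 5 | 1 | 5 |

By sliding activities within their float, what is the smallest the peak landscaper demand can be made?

Early-start (Item 1@1, Item 2@1, Item 3@1, Item 4@1) gives peak 15: d1:15  d2:10  d3:7  d4:7  d5:0.
Shift Item 4→5.
Schedule Item 1@1, Item 2@1, Item 3@1, Item 4@5: d1:10  d2:10  d3:7  d4:7  d5:5 — peak 10.

10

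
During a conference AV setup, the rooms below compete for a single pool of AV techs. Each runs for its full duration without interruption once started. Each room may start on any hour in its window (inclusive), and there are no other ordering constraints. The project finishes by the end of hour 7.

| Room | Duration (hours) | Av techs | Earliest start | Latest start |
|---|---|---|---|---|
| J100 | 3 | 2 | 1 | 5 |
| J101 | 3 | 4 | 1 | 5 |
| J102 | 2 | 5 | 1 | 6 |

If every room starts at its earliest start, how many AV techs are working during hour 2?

At early start, hour 2 has: J100, J101, J102.
Demand: 2 + 4 + 5 = 11.

11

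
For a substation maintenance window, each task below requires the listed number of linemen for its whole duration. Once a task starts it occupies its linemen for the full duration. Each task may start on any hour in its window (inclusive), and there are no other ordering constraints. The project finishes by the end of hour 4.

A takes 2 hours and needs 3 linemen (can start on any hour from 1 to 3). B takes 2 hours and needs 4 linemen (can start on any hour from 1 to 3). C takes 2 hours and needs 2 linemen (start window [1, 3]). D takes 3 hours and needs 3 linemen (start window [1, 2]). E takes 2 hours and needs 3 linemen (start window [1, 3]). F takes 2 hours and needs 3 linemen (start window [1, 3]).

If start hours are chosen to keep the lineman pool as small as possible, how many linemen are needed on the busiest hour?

11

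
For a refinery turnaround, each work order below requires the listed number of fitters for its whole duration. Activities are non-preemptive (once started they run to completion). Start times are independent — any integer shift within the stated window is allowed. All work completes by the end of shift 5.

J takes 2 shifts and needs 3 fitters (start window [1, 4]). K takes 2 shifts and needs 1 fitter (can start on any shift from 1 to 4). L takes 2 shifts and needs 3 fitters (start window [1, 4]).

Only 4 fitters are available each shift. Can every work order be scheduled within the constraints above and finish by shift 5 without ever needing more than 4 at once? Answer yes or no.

yes

Schedule J@1, K@1, L@3: s1:4  s2:4  s3:3  s4:3  s5:0 — peak 4 ≤ 4.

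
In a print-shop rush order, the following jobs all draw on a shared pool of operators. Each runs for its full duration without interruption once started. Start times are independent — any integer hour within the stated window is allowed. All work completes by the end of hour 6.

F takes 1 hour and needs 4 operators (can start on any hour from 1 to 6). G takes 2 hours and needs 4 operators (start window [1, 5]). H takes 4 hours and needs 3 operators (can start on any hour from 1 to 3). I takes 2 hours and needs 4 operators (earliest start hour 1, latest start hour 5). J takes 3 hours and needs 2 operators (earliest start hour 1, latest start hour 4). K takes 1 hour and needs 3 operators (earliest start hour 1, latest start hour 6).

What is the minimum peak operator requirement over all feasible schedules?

Early-start (F@1, G@1, H@1, I@1, J@1, K@1) gives peak 20: h1:20  h2:13  h3:5  h4:3  h5:0  h6:0.
Shift H→3, I→2, J→4, K→4.
Schedule F@1, G@1, H@3, I@2, J@4, K@4: h1:8  h2:8  h3:7  h4:8  h5:5  h6:5 — peak 8.

8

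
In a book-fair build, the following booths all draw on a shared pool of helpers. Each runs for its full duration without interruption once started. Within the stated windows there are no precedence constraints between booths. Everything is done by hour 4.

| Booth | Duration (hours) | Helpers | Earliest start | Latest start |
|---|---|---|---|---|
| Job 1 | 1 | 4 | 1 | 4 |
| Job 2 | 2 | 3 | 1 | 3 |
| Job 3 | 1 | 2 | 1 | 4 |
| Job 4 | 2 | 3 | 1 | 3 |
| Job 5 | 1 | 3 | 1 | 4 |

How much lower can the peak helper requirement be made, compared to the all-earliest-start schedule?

Early-start peak: h1:15  h2:6  h3:0  h4:0 ⇒ 15.
Leveled (Job 1@1, Job 2@2, Job 3@1, Job 4@2, Job 5@4): h1:6  h2:6  h3:6  h4:3 ⇒ 6.
Reduction 15 − 6 = 9.

9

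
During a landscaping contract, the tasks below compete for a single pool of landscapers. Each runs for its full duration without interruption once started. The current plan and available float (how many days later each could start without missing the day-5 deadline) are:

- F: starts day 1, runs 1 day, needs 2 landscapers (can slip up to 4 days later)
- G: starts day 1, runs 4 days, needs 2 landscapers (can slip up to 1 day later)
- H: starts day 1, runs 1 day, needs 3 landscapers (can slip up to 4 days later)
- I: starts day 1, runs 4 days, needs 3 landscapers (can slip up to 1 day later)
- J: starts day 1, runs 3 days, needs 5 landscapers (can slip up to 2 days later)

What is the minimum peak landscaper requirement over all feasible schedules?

Early-start (F@1, G@1, H@1, I@1, J@1) gives peak 15: d1:15  d2:10  d3:10  d4:5  d5:0.
Shift J→2.
Schedule F@1, G@1, H@1, I@1, J@2: d1:10  d2:10  d3:10  d4:10  d5:0 — peak 10.

10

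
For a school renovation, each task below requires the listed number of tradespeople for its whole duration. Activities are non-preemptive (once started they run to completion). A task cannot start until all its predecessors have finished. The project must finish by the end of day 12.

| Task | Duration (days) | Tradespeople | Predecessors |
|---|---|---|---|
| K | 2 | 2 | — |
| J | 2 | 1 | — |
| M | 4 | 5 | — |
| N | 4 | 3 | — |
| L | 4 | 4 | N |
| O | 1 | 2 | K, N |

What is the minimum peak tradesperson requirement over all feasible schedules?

6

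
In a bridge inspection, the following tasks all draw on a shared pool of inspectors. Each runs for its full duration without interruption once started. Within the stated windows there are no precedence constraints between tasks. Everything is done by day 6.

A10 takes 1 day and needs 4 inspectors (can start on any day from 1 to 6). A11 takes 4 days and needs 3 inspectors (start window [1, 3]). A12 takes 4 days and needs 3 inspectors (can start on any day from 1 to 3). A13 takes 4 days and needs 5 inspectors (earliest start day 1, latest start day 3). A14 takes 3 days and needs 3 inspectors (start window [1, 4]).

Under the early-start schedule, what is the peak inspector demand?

Early-start schedule: A10@1, A11@1, A12@1, A13@1, A14@1.
Load per day: day 1: 18, day 2: 14, day 3: 14, day 4: 11, day 5: 0, day 6: 0.
Peak is 18.

18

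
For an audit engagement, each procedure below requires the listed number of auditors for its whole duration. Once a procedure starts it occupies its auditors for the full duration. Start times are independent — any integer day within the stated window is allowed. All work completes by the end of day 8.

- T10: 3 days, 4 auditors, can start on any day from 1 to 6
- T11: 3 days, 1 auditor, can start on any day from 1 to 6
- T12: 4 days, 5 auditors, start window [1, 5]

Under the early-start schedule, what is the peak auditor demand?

10

Early-start schedule: T10@1, T11@1, T12@1.
Load per day: day 1: 10, day 2: 10, day 3: 10, day 4: 5, day 5: 0, day 6: 0, day 7: 0, day 8: 0.
Peak is 10.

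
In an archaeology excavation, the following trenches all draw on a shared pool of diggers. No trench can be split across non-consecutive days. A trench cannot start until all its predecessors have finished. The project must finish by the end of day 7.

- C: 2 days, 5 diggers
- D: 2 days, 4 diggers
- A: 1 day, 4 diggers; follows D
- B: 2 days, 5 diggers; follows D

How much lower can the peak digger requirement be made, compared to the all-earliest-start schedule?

Early-start peak: d1:9  d2:9  d3:9  d4:5  d5:0  d6:0  d7:0 ⇒ 9.
Leveled (C@1, D@3, A@5, B@6): d1:5  d2:5  d3:4  d4:4  d5:4  d6:5  d7:5 ⇒ 5.
Reduction 9 − 5 = 4.

4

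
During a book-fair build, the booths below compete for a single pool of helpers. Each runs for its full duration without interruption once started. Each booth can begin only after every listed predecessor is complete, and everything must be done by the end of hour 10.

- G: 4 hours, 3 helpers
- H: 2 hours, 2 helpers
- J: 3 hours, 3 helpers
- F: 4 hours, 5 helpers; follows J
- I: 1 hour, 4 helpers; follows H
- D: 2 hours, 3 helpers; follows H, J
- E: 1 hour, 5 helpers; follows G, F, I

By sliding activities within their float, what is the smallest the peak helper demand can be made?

8

Early-start (G@1, H@1, J@1, F@4, I@3, D@4, E@8) gives peak 11: h1:8  h2:8  h3:10  h4:11  h5:8  h6:5  h7:5  h8:5  h9:0  h10:0.
Shift I→8, D→5, E→9.
Schedule G@1, H@1, J@1, F@4, I@8, D@5, E@9: h1:8  h2:8  h3:6  h4:8  h5:8  h6:8  h7:5  h8:4  h9:5  h10:0 — peak 8.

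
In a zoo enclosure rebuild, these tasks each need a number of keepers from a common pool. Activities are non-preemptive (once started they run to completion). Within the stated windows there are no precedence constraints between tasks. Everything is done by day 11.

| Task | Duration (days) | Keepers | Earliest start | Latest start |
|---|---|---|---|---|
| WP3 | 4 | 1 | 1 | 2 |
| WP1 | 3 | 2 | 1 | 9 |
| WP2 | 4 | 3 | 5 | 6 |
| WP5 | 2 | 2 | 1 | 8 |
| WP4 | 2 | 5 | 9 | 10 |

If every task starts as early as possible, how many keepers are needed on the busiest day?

5

Early-start schedule: WP3@1, WP1@1, WP2@5, WP5@1, WP4@9.
Load per day: day 1: 5, day 2: 5, day 3: 3, day 4: 1, day 5: 3, day 6: 3, day 7: 3, day 8: 3, day 9: 5, day 10: 5, day 11: 0.
Peak is 5.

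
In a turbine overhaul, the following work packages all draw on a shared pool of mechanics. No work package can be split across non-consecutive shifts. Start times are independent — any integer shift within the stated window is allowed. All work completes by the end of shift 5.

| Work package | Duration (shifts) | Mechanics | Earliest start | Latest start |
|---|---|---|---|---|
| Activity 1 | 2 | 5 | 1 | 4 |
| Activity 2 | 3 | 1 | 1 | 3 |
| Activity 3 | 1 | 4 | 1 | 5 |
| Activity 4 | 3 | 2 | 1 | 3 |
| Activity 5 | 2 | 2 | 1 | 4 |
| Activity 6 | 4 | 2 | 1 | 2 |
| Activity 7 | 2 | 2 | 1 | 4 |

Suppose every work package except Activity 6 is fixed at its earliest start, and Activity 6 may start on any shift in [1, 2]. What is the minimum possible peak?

16

Activity 6@1: s1:18  s2:14  s3:5  s4:2  s5:0 → peak 18
Activity 6@2: s1:16  s2:14  s3:5  s4:2  s5:2 → peak 16
Best is Activity 6@2, peak 16.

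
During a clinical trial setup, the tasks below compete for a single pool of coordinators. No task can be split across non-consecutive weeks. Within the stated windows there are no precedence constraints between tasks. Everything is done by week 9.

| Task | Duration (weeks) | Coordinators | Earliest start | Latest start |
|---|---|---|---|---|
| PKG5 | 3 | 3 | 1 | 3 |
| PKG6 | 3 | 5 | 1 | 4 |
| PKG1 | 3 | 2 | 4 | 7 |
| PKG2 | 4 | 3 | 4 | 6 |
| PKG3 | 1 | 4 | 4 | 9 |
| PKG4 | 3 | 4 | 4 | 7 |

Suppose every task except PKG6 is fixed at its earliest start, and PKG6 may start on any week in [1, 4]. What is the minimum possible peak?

PKG6@1: w1:8  w2:8  w3:8  w4:13  w5:9  w6:9  w7:3  w8:0  w9:0 → peak 13
PKG6@2: w1:3  w2:8  w3:8  w4:18  w5:9  w6:9  w7:3  w8:0  w9:0 → peak 18
PKG6@3: w1:3  w2:3  w3:8  w4:18  w5:14  w6:9  w7:3  w8:0  w9:0 → peak 18
PKG6@4: w1:3  w2:3  w3:3  w4:18  w5:14  w6:14  w7:3  w8:0  w9:0 → peak 18
Best is PKG6@1, peak 13.

13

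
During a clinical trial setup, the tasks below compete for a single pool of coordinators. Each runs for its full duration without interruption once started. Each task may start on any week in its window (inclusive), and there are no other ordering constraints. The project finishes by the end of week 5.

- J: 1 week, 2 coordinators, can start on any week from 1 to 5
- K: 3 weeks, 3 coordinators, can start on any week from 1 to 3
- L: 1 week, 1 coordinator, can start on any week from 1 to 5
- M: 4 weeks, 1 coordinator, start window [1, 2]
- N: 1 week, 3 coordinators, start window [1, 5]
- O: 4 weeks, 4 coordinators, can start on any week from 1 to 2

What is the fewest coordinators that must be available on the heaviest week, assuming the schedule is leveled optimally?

8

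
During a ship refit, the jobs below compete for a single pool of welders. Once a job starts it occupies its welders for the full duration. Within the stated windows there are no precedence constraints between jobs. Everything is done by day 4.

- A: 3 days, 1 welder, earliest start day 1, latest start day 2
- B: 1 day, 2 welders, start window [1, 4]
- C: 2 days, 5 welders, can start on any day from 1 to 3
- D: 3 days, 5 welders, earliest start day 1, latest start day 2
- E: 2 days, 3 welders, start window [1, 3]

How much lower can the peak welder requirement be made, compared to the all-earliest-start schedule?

5

Early-start peak: d1:16  d2:14  d3:6  d4:0 ⇒ 16.
Leveled (A@1, B@1, C@1, D@2, E@3): d1:8  d2:11  d3:9  d4:8 ⇒ 11.
Reduction 16 − 11 = 5.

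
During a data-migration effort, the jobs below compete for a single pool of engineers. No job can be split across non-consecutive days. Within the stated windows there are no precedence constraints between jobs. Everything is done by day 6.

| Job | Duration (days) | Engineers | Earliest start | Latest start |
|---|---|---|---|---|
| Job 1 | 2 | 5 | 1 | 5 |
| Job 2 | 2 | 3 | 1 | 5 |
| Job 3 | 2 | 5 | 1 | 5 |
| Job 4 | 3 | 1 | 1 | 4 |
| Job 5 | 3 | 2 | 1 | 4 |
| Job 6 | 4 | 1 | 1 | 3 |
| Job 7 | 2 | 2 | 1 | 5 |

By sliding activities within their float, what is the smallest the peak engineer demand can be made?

Early-start (Job 1@1, Job 2@1, Job 3@1, Job 4@1, Job 5@1, Job 6@1, Job 7@1) gives peak 19: d1:19  d2:19  d3:4  d4:1  d5:0  d6:0.
Shift Job 2→3, Job 3→5, Job 6→3, Job 7→4.
Schedule Job 1@1, Job 2@3, Job 3@5, Job 4@1, Job 5@1, Job 6@3, Job 7@4: d1:8  d2:8  d3:7  d4:6  d5:8  d6:6 — peak 8.
Total engineer-days = 43 over 6 days ⇒ peak ≥ ⌈43/6⌉ = 8, so 8 is optimal.

8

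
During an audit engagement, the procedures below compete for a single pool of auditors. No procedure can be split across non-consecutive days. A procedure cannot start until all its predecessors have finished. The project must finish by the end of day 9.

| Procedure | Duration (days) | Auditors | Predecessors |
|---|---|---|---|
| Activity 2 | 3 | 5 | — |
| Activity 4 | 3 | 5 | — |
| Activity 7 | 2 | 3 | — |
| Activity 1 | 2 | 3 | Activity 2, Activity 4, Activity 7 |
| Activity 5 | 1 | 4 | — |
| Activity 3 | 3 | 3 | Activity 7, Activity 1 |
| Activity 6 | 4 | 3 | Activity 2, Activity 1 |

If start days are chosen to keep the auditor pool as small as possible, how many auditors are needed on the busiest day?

13

Early-start (Activity 2@1, Activity 4@1, Activity 7@1, Activity 1@4, Activity 5@1, Activity 3@6, Activity 6@6) gives peak 17: d1:17  d2:13  d3:10  d4:3  d5:3  d6:6  d7:6  d8:6  d9:3.
Shift Activity 5→4.
Schedule Activity 2@1, Activity 4@1, Activity 7@1, Activity 1@4, Activity 5@4, Activity 3@6, Activity 6@6: d1:13  d2:13  d3:10  d4:7  d5:3  d6:6  d7:6  d8:6  d9:3 — peak 13.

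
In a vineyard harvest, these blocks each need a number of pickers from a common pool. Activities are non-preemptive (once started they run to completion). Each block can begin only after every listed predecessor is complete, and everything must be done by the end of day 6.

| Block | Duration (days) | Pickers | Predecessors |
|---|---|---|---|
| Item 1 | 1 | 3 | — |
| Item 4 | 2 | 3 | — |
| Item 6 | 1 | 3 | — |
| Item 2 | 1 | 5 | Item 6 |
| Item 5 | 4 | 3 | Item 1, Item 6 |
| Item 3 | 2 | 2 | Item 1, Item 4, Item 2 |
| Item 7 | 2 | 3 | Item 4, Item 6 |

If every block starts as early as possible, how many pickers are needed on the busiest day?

Early-start schedule: Item 1@1, Item 4@1, Item 6@1, Item 2@2, Item 5@2, Item 3@3, Item 7@3.
Load per day: day 1: 9, day 2: 11, day 3: 8, day 4: 8, day 5: 3, day 6: 0.
Peak is 11.

11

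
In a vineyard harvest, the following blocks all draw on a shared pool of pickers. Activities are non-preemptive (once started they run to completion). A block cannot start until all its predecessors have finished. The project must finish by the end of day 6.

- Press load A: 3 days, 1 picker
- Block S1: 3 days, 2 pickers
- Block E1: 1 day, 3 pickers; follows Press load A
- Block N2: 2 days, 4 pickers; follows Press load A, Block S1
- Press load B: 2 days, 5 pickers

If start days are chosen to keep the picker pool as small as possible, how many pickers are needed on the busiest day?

Schedule Press load A@1, Block S1@1, Block E1@4, Block N2@4, Press load B@1: d1:8  d2:8  d3:3  d4:7  d5:4  d6:0 — peak 8.

8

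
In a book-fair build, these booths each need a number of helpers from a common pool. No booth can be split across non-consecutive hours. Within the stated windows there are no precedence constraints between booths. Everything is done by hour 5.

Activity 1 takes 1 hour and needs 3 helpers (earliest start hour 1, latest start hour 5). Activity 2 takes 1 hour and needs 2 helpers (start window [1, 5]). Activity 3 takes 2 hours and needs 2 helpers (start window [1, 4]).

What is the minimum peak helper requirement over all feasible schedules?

3

Early-start (Activity 1@1, Activity 2@1, Activity 3@1) gives peak 7: h1:7  h2:2  h3:0  h4:0  h5:0.
Shift Activity 2→2, Activity 3→3.
Schedule Activity 1@1, Activity 2@2, Activity 3@3: h1:3  h2:2  h3:2  h4:2  h5:0 — peak 3.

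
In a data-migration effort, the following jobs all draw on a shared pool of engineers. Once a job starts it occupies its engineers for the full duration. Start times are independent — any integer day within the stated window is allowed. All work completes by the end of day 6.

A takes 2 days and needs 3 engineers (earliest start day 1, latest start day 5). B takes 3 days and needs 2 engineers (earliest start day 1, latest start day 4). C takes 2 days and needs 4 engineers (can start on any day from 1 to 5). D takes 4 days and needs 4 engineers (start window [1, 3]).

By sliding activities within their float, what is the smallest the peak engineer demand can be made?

7

Early-start (A@1, B@1, C@1, D@1) gives peak 13: d1:13  d2:13  d3:6  d4:4  d5:0  d6:0.
Shift B→3, D→3.
Schedule A@1, B@3, C@1, D@3: d1:7  d2:7  d3:6  d4:6  d5:6  d6:4 — peak 7.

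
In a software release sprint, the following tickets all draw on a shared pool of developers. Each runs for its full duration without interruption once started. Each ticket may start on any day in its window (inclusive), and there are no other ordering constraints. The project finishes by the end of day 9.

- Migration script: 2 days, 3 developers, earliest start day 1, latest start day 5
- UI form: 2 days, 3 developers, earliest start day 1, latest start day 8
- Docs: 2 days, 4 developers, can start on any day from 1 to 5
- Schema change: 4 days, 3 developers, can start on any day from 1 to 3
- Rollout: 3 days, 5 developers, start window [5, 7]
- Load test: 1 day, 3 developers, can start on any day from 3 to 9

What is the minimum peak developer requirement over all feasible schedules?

7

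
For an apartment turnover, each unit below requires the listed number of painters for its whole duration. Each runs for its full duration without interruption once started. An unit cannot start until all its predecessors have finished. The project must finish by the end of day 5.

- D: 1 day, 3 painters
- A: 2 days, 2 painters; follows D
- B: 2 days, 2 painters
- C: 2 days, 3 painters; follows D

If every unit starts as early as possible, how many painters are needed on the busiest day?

7

Early-start schedule: D@1, A@2, B@1, C@2.
Load per day: day 1: 5, day 2: 7, day 3: 5, day 4: 0, day 5: 0.
Peak is 7.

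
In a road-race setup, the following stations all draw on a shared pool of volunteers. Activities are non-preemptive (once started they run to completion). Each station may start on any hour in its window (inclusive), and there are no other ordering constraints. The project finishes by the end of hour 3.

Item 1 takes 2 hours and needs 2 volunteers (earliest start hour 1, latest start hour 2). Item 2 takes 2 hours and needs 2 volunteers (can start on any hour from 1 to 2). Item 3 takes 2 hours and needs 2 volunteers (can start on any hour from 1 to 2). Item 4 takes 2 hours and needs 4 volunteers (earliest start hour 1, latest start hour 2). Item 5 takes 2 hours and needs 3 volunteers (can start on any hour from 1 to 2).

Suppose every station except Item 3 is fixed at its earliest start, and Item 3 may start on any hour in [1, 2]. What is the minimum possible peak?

13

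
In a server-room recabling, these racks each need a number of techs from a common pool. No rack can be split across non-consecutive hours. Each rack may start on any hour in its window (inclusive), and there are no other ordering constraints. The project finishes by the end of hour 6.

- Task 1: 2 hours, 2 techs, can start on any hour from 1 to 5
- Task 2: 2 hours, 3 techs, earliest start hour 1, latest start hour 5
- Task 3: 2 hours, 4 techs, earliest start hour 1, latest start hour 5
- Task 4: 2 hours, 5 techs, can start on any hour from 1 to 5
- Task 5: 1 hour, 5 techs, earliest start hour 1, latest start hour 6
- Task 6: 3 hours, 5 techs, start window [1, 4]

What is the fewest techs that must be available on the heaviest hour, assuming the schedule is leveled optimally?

9

Early-start (Task 1@1, Task 2@1, Task 3@1, Task 4@1, Task 5@1, Task 6@1) gives peak 24: h1:24  h2:19  h3:5  h4:0  h5:0  h6:0.
Shift Task 2→3, Task 3→5, Task 5→3, Task 6→4.
Schedule Task 1@1, Task 2@3, Task 3@5, Task 4@1, Task 5@3, Task 6@4: h1:7  h2:7  h3:8  h4:8  h5:9  h6:9 — peak 9.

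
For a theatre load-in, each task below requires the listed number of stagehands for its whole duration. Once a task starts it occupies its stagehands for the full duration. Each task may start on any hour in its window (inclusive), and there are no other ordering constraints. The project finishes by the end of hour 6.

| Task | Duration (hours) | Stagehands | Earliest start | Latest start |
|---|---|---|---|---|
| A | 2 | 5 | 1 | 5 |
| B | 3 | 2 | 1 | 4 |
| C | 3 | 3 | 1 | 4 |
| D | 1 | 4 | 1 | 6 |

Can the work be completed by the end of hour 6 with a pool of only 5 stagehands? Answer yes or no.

Schedule A@1, B@3, C@3, D@6: h1:5  h2:5  h3:5  h4:5  h5:5  h6:4 — peak 5 ≤ 5.

yes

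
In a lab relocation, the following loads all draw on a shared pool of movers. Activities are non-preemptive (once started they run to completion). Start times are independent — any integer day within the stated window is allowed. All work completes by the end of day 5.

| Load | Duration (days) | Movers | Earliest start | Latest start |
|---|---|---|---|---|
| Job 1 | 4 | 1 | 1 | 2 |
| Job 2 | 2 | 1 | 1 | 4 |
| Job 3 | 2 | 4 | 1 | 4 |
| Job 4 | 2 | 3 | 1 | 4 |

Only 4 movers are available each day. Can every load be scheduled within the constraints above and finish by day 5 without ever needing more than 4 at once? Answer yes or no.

The minimum achievable peak is 5; 4 < 5, so no feasible schedule stays within the cap.

no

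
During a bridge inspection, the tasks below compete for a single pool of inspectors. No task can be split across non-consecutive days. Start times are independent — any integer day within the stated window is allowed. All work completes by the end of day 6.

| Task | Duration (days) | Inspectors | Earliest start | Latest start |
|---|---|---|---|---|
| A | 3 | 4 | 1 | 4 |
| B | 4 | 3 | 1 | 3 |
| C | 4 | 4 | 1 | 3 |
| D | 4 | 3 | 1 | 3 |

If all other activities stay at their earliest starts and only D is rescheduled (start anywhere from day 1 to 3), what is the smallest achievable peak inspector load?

D@1: d1:14  d2:14  d3:14  d4:10  d5:0  d6:0 → peak 14
D@2: d1:11  d2:14  d3:14  d4:10  d5:3  d6:0 → peak 14
D@3: d1:11  d2:11  d3:14  d4:10  d5:3  d6:3 → peak 14
Best is D@1, peak 14.

14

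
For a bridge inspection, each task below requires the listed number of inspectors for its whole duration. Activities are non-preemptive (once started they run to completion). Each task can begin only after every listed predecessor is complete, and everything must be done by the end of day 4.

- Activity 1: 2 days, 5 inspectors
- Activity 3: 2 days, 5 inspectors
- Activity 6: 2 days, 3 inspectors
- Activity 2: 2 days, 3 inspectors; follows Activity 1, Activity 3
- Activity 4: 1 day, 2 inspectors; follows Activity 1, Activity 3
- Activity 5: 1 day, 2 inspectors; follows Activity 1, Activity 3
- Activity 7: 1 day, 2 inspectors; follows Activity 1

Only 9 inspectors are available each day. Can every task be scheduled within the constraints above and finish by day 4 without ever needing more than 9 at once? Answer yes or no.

Total inspector-days = 38; over 4 days the average is 38/4 > 9, so some day must exceed 9.

no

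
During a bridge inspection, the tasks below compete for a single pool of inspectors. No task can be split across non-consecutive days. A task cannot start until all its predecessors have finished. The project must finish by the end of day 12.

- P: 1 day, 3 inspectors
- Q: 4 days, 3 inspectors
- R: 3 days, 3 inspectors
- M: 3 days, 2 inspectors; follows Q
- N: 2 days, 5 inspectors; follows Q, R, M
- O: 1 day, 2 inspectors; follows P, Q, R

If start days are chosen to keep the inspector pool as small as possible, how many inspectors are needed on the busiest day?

Early-start (P@1, Q@1, R@1, M@5, N@8, O@5) gives peak 9: d1:9  d2:6  d3:6  d4:3  d5:4  d6:2  d7:2  d8:5  d9:5  d10:0  d11:0  d12:0.
Shift Q→2, R→6, M→6, N→9, O→11.
Schedule P@1, Q@2, R@6, M@6, N@9, O@11: d1:3  d2:3  d3:3  d4:3  d5:3  d6:5  d7:5  d8:5  d9:5  d10:5  d11:2  d12:0 — peak 5.

5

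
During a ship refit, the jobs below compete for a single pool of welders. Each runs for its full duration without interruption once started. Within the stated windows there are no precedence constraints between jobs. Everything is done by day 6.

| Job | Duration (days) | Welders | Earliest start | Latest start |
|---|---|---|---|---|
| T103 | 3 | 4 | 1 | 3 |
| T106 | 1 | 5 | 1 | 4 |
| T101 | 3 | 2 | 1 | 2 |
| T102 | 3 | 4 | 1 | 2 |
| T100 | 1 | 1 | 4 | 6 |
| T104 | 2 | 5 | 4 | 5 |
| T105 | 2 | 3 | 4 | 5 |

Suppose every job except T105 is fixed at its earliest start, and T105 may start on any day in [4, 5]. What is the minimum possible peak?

15

T105@4: d1:15  d2:10  d3:10  d4:9  d5:8  d6:0 → peak 15
T105@5: d1:15  d2:10  d3:10  d4:6  d5:8  d6:3 → peak 15
Best is T105@4, peak 15.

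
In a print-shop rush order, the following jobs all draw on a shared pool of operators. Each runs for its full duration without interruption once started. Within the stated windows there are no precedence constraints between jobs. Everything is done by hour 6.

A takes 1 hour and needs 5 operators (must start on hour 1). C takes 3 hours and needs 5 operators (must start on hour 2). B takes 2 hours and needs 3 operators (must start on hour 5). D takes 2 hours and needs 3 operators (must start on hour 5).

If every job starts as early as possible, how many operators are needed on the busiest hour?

6

Early-start schedule: A@1, C@2, B@5, D@5.
Load per hour: hour 1: 5, hour 2: 5, hour 3: 5, hour 4: 5, hour 5: 6, hour 6: 6.
Peak is 6.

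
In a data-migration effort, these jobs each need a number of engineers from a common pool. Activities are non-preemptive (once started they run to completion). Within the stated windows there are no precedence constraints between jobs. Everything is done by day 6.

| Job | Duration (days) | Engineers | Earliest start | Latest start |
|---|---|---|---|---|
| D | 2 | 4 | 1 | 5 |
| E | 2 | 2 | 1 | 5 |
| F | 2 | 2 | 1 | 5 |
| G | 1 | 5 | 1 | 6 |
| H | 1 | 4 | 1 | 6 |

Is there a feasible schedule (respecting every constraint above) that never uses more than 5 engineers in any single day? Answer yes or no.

Schedule D@1, E@3, F@3, G@5, H@6: d1:4  d2:4  d3:4  d4:4  d5:5  d6:4 — peak 5 ≤ 5.

yes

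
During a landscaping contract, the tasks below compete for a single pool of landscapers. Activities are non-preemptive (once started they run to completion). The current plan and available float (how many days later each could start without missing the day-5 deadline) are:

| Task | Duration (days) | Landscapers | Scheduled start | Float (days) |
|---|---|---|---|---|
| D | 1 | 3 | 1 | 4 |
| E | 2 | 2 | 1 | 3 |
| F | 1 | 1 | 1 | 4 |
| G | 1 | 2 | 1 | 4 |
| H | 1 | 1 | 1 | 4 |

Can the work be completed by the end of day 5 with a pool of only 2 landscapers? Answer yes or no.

no

Total landscaper-days = 11; over 5 days the average is 11/5 > 2, so some day must exceed 2.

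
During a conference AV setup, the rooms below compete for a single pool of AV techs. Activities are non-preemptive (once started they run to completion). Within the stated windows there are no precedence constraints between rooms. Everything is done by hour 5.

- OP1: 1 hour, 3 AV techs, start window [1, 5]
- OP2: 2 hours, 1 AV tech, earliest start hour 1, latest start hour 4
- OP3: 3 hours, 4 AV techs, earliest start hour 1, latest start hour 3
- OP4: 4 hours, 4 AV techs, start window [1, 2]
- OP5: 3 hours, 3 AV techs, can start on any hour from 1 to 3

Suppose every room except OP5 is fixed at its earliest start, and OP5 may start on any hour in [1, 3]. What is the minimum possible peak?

OP5@1: h1:15  h2:12  h3:11  h4:4  h5:0 → peak 15
OP5@2: h1:12  h2:12  h3:11  h4:7  h5:0 → peak 12
OP5@3: h1:12  h2:9  h3:11  h4:7  h5:3 → peak 12
Best is OP5@2, peak 12.

12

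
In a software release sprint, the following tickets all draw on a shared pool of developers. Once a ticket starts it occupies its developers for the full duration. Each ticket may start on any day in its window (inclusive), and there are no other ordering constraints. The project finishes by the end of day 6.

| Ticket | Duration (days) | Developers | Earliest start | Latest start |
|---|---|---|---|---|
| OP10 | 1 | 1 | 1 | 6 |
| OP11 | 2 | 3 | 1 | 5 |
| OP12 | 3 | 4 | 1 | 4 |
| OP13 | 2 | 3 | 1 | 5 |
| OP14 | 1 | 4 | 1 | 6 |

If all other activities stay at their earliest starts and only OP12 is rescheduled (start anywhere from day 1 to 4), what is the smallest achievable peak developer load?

11

OP12@1: d1:15  d2:10  d3:4  d4:0  d5:0  d6:0 → peak 15
OP12@2: d1:11  d2:10  d3:4  d4:4  d5:0  d6:0 → peak 11
OP12@3: d1:11  d2:6  d3:4  d4:4  d5:4  d6:0 → peak 11
OP12@4: d1:11  d2:6  d3:0  d4:4  d5:4  d6:4 → peak 11
Best is OP12@2, peak 11.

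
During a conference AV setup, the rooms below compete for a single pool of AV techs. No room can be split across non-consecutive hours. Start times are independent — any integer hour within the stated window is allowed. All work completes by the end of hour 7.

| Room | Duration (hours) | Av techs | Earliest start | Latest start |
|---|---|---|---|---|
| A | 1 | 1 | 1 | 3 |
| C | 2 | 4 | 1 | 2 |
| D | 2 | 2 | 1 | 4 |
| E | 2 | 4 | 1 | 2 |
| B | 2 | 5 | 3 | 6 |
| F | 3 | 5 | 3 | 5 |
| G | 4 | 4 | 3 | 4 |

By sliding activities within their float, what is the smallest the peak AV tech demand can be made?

Early-start (A@1, C@1, D@1, E@1, B@3, F@3, G@3) gives peak 14: h1:11  h2:10  h3:14  h4:14  h5:9  h6:4  h7:0.
Shift E→2, F→5, G→4.
Schedule A@1, C@1, D@1, E@2, B@3, F@5, G@4: h1:7  h2:10  h3:9  h4:9  h5:9  h6:9  h7:9 — peak 10.

10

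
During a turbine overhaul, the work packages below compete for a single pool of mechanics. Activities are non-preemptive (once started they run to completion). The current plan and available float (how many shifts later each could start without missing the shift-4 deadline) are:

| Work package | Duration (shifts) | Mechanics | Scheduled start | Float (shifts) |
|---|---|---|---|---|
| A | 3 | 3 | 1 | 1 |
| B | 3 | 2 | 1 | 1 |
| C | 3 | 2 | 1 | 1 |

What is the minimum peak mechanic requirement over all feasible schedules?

7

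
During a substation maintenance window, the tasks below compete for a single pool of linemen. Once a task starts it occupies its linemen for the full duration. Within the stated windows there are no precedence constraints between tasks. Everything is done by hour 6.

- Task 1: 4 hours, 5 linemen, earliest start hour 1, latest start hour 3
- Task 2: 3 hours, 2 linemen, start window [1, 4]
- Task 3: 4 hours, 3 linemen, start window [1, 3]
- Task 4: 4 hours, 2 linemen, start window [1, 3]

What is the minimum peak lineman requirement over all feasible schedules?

12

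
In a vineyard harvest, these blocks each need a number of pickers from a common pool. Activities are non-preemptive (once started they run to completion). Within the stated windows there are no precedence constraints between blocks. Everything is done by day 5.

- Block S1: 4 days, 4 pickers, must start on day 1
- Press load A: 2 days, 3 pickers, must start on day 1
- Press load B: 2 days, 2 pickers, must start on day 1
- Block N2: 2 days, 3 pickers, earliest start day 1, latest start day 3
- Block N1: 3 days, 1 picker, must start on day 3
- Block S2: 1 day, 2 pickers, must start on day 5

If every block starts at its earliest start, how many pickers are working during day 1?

12

At early start, day 1 has: Block S1, Press load A, Press load B, Block N2.
Demand: 4 + 3 + 2 + 3 = 12.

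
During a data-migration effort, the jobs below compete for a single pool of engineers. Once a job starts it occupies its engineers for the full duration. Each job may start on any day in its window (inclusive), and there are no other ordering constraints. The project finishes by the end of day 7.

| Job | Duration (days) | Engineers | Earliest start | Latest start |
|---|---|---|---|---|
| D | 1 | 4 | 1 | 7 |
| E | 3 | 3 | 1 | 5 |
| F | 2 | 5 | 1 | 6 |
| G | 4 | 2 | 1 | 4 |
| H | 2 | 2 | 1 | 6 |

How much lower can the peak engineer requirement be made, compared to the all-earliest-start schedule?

Early-start peak: d1:16  d2:12  d3:5  d4:2  d5:0  d6:0  d7:0 ⇒ 16.
Leveled (D@1, E@3, F@6, G@2, H@1): d1:6  d2:4  d3:5  d4:5  d5:5  d6:5  d7:5 ⇒ 6.
Reduction 16 − 6 = 10.

10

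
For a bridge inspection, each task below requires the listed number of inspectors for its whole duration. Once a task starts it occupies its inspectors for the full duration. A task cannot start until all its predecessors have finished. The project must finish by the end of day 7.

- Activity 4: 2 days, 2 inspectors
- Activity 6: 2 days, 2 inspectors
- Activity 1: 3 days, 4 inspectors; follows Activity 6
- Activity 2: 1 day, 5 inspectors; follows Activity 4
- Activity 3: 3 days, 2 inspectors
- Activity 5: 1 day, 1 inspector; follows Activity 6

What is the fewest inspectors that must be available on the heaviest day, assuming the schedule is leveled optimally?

6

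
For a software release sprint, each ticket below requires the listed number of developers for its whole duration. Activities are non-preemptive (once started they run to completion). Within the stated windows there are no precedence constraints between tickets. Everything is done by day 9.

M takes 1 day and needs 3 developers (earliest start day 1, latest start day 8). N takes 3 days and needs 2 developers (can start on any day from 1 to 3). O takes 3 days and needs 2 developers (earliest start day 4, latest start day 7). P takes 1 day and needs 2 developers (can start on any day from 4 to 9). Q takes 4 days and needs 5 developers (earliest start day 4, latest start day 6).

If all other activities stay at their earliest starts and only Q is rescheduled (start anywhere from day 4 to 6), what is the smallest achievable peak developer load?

7

Q@4: d1:5  d2:2  d3:2  d4:9  d5:7  d6:7  d7:5  d8:0  d9:0 → peak 9
Q@5: d1:5  d2:2  d3:2  d4:4  d5:7  d6:7  d7:5  d8:5  d9:0 → peak 7
Q@6: d1:5  d2:2  d3:2  d4:4  d5:2  d6:7  d7:5  d8:5  d9:5 → peak 7
Best is Q@5, peak 7.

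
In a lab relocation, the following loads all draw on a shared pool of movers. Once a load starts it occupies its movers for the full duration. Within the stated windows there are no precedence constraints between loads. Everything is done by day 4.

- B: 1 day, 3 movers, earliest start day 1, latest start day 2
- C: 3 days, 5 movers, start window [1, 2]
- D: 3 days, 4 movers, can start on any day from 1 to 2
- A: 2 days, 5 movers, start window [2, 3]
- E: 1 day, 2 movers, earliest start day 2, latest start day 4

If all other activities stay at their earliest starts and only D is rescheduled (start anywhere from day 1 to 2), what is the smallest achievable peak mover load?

D@1: d1:12  d2:16  d3:14  d4:0 → peak 16
D@2: d1:8  d2:16  d3:14  d4:4 → peak 16
Best is D@1, peak 16.

16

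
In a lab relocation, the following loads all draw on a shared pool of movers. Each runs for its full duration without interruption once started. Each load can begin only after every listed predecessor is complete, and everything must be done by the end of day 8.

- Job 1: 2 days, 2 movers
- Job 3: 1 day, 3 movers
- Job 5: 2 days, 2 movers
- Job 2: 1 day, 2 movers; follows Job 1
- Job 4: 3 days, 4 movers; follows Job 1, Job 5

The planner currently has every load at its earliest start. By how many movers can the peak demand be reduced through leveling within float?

3

Early-start peak: d1:7  d2:4  d3:6  d4:4  d5:4  d6:0  d7:0  d8:0 ⇒ 7.
Leveled (Job 1@1, Job 3@3, Job 5@1, Job 2@4, Job 4@5): d1:4  d2:4  d3:3  d4:2  d5:4  d6:4  d7:4  d8:0 ⇒ 4.
Reduction 7 − 4 = 3.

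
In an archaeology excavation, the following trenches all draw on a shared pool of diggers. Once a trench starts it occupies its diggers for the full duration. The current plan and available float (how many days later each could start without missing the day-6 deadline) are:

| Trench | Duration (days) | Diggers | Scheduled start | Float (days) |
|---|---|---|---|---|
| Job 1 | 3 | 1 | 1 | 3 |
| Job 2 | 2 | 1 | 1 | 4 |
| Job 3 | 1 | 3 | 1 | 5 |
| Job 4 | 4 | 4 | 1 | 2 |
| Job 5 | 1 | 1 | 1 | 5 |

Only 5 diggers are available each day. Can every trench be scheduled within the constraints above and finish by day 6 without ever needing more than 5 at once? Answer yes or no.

Schedule Job 1@1, Job 2@1, Job 3@1, Job 4@3, Job 5@2: d1:5  d2:3  d3:5  d4:4  d5:4  d6:4 — peak 5 ≤ 5.

yes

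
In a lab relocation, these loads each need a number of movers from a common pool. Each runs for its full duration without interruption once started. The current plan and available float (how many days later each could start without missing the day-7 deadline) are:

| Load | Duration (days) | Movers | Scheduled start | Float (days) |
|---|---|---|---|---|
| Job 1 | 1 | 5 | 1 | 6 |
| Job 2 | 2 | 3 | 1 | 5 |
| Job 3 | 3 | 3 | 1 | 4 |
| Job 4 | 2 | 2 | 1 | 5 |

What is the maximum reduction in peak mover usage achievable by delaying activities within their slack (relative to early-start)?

Early-start peak: d1:13  d2:8  d3:3  d4:0  d5:0  d6:0  d7:0 ⇒ 13.
Leveled (Job 1@1, Job 2@2, Job 3@4, Job 4@2): d1:5  d2:5  d3:5  d4:3  d5:3  d6:3  d7:0 ⇒ 5.
Reduction 13 − 5 = 8.

8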